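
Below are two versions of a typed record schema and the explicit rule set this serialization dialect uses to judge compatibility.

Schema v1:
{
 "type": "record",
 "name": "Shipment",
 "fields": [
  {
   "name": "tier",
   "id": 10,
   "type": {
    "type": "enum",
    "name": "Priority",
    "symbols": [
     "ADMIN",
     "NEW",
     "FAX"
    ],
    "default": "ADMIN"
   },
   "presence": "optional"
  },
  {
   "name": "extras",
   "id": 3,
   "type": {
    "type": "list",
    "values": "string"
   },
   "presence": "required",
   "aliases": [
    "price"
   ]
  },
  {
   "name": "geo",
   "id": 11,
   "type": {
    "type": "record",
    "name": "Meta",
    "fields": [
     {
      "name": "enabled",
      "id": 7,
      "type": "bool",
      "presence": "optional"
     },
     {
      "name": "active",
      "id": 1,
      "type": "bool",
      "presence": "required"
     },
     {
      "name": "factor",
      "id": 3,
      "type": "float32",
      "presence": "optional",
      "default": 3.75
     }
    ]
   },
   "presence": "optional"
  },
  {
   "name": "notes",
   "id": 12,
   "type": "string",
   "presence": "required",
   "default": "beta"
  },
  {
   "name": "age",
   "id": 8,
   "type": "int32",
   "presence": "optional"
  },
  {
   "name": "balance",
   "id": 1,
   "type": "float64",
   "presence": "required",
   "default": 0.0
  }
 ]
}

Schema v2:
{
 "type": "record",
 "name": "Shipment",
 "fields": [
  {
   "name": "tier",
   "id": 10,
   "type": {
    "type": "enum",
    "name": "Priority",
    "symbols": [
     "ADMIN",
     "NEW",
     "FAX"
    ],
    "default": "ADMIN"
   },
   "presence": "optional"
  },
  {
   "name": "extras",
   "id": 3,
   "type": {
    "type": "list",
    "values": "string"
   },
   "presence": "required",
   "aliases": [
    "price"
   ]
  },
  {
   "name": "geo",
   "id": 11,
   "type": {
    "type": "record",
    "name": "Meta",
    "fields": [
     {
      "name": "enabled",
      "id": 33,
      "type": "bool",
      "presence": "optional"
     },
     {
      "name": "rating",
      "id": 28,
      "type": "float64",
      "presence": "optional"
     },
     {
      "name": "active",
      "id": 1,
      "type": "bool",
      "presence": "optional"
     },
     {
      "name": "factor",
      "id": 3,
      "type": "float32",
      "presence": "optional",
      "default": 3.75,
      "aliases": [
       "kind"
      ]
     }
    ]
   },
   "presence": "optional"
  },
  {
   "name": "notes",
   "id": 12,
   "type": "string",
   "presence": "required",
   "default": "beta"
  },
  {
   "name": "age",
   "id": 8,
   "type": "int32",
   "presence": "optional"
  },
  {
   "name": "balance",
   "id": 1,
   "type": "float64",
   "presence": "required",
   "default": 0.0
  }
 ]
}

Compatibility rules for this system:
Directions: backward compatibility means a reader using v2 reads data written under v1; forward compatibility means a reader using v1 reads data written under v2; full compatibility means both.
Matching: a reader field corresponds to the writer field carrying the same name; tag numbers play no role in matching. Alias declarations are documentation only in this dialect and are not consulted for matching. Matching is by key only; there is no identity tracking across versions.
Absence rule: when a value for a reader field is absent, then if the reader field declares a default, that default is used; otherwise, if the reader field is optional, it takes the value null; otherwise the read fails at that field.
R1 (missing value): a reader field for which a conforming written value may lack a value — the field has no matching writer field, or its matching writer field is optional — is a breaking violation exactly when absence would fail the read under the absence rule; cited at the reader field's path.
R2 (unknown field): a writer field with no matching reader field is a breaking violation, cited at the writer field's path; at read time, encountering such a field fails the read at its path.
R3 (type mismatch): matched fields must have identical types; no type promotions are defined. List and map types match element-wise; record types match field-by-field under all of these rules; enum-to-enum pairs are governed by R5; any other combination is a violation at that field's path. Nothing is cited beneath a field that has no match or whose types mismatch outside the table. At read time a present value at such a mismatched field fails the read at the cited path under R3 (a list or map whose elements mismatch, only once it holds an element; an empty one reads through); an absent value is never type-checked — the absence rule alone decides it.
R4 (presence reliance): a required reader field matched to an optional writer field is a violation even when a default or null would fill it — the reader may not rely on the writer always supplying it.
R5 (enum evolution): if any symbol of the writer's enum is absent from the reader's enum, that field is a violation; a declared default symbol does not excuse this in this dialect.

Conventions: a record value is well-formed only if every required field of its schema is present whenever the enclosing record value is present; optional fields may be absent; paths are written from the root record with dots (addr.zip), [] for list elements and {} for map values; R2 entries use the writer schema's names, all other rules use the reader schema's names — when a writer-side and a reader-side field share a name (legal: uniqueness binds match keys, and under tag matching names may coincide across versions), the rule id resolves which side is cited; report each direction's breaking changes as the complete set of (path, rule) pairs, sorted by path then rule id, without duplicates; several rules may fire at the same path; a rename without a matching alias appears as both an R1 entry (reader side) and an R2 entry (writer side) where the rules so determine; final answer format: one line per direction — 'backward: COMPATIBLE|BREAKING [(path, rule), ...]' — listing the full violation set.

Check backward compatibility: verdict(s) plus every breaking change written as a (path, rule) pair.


backward: COMPATIBLE []

each type pair in Shipment: writer, then reader
backward on Shipment — v2 reading data written by v1:
  tier: paired with writer tier (Priority -> Priority; writer optional)
  extras: paired with writer extras (list<string> -> list<string>; writer required)
  geo: paired with writer geo (Meta -> Meta; writer optional)
  notes: paired with writer notes (string -> string; writer required)
  age: paired with writer age (int32 -> int32; writer optional)
  balance: paired with writer balance (float64 -> float64; writer required)
  geo.enabled: paired with writer geo.enabled (bool -> bool; writer optional)
  geo.rating: no writer-side match
  geo.active: paired with writer geo.active (bool -> bool; writer required)
  geo.factor: paired with writer geo.factor (float32 -> float32; writer optional)
  => backward verdict for Shipment: COMPATIBLE, no violations
the rest of the Shipment diff is inert for this question:
  field enabled in record Meta: tag 7 changed to 33 -> triggers nothing under Shipment's printed rules — same verdict
  added field rating to record Meta: optional float64, tag 28 (in v2 it sits immediately before active) -> its effect on Shipment is confined to the forward direction, not asked
  field active in record Meta: required changed to optional -> its effect on Shipment is confined to the forward direction, not asked


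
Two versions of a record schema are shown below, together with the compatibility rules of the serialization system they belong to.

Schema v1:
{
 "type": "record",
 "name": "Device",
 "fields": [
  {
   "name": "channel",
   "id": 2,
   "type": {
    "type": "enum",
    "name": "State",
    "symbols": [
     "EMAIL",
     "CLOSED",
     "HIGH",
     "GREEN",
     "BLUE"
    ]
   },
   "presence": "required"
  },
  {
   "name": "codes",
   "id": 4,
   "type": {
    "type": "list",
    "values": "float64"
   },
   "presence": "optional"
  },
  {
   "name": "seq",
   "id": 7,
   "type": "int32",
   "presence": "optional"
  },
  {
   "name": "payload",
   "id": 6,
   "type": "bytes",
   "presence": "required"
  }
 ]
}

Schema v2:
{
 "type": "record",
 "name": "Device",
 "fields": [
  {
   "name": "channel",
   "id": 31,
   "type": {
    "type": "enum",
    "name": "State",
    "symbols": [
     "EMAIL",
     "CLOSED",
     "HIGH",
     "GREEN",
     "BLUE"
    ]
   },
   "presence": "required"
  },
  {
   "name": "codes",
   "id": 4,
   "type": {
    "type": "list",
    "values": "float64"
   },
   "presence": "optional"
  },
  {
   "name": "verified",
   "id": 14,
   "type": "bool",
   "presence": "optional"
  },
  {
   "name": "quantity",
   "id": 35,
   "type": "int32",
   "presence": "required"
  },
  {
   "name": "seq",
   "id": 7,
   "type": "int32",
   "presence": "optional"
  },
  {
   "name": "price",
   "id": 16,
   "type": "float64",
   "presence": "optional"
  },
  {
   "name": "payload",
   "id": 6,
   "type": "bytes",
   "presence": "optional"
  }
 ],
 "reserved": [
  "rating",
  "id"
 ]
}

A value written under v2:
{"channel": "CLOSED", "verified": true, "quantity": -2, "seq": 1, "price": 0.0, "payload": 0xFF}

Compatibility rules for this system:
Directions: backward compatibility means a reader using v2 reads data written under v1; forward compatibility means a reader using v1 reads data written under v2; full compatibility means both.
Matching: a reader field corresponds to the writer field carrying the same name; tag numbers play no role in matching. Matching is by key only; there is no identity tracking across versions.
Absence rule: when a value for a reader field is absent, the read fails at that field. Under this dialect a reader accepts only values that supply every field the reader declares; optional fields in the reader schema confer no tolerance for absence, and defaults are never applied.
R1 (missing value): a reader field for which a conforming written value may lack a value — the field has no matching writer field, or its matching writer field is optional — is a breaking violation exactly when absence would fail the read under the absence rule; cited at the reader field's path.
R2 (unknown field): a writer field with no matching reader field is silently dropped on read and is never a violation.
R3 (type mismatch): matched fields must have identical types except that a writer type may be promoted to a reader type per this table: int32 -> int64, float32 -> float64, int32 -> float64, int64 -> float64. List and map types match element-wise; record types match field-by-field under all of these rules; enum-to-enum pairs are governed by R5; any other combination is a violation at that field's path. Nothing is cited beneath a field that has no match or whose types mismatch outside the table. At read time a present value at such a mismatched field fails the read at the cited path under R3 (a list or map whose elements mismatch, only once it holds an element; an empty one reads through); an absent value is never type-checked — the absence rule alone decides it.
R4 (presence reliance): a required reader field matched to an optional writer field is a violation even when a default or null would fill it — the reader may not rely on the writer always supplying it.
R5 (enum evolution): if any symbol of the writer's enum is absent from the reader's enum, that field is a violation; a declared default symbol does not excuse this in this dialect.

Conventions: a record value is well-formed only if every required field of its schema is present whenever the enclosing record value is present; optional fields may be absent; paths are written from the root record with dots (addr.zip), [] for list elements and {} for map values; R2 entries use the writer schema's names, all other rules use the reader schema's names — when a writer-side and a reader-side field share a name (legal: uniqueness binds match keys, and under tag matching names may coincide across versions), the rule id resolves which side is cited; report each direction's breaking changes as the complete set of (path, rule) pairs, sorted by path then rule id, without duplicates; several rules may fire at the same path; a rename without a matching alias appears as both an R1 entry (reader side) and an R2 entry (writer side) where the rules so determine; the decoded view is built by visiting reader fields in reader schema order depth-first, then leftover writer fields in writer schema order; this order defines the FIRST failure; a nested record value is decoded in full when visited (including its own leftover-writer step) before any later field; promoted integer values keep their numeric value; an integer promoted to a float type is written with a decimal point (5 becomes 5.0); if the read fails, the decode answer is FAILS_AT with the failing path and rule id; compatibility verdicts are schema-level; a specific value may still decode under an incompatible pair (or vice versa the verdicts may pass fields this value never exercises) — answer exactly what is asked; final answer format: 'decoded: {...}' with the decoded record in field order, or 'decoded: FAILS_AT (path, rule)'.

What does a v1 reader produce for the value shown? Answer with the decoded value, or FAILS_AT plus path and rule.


in Device below, arrows point writer -> reader
decode walk for Device under reader schema v1:
  channel := "CLOSED"
  read fails at codes under R1 (no fill)
  => FAILS_AT (codes, R1)
diffs on Device not affecting the asked answer:
  added field verified to record Device: optional bool, tag 14 (in v2 it sits immediately before seq) -> schema-level compatibility only; this Device value's decode is unchanged
  field channel in record Device: tag 2 changed to 31 -> triggers nothing under the printed rules; the Device answer is the same either way
  field payload in record Device: required changed to optional -> schema-level compatibility only; this Device value's decode is unchanged
  added field price to record Device: optional float64, tag 16 (in v2 it sits immediately before payload) -> schema-level compatibility only; this Device value's decode is unchanged
  added field quantity to record Device: required int32, tag 35 (in v2 it sits immediately before seq) -> schema-level compatibility only; this Device value's decode is unchanged

decoded: FAILS_AT (codes, R1)


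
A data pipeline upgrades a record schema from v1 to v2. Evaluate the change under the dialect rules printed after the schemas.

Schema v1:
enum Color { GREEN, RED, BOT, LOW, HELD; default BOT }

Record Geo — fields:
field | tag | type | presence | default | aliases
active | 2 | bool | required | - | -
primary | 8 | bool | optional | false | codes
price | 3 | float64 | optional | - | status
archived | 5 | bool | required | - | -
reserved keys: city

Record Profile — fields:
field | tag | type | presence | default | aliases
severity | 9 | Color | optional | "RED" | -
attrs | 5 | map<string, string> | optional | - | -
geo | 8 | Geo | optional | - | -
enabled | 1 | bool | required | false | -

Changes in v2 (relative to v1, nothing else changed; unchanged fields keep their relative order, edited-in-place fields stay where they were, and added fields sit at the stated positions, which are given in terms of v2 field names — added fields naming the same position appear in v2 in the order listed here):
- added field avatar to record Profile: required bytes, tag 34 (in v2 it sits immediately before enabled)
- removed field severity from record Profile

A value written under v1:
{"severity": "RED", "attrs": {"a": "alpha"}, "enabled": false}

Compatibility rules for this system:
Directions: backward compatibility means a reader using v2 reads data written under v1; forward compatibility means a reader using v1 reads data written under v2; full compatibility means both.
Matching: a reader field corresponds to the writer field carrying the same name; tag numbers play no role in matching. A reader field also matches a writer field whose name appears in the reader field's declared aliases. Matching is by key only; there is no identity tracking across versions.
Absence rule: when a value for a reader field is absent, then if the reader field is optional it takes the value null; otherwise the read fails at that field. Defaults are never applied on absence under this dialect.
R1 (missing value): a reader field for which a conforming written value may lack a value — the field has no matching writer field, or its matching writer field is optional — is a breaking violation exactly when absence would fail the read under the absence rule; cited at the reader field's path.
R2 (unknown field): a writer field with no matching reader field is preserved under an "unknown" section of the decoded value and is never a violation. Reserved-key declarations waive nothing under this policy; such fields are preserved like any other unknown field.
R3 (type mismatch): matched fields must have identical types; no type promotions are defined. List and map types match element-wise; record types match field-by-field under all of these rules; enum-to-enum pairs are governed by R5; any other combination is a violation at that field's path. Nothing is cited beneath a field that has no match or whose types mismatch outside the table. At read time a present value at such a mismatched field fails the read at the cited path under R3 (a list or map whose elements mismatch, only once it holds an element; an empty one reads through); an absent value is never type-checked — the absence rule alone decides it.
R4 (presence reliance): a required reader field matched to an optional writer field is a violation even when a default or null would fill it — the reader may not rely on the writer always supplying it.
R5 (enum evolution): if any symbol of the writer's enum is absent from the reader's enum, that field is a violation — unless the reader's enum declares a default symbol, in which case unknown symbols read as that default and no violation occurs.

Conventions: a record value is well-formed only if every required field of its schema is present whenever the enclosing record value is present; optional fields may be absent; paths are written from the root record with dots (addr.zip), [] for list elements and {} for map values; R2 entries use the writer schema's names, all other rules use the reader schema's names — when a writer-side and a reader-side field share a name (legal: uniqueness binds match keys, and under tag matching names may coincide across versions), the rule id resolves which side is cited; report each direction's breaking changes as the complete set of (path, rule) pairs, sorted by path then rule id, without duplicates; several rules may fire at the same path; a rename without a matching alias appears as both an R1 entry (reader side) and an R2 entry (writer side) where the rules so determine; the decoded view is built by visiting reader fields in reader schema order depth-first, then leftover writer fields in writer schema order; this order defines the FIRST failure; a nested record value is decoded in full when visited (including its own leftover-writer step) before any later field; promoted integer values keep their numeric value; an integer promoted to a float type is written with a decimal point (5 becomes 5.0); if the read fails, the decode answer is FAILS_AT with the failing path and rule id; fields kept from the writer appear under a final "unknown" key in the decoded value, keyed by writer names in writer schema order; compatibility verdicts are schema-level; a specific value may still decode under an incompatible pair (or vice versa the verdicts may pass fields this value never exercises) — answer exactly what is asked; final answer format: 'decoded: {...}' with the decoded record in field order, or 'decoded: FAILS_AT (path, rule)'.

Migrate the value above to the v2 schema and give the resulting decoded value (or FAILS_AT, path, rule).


decoded: FAILS_AT (avatar, R1)

in Profile below, arrows point writer -> reader
decode walk for Profile under reader schema v2:
  attrs := {"a": "alpha"}
  geo := null (absent, optional -> null)
  read fails at avatar under R1 (no fill)
  => FAILS_AT (avatar, R1)
ruling out the remaining Profile differences:
  removed field severity from record Profile -> no rule fires on it and the decoded Profile view is identical with or without it


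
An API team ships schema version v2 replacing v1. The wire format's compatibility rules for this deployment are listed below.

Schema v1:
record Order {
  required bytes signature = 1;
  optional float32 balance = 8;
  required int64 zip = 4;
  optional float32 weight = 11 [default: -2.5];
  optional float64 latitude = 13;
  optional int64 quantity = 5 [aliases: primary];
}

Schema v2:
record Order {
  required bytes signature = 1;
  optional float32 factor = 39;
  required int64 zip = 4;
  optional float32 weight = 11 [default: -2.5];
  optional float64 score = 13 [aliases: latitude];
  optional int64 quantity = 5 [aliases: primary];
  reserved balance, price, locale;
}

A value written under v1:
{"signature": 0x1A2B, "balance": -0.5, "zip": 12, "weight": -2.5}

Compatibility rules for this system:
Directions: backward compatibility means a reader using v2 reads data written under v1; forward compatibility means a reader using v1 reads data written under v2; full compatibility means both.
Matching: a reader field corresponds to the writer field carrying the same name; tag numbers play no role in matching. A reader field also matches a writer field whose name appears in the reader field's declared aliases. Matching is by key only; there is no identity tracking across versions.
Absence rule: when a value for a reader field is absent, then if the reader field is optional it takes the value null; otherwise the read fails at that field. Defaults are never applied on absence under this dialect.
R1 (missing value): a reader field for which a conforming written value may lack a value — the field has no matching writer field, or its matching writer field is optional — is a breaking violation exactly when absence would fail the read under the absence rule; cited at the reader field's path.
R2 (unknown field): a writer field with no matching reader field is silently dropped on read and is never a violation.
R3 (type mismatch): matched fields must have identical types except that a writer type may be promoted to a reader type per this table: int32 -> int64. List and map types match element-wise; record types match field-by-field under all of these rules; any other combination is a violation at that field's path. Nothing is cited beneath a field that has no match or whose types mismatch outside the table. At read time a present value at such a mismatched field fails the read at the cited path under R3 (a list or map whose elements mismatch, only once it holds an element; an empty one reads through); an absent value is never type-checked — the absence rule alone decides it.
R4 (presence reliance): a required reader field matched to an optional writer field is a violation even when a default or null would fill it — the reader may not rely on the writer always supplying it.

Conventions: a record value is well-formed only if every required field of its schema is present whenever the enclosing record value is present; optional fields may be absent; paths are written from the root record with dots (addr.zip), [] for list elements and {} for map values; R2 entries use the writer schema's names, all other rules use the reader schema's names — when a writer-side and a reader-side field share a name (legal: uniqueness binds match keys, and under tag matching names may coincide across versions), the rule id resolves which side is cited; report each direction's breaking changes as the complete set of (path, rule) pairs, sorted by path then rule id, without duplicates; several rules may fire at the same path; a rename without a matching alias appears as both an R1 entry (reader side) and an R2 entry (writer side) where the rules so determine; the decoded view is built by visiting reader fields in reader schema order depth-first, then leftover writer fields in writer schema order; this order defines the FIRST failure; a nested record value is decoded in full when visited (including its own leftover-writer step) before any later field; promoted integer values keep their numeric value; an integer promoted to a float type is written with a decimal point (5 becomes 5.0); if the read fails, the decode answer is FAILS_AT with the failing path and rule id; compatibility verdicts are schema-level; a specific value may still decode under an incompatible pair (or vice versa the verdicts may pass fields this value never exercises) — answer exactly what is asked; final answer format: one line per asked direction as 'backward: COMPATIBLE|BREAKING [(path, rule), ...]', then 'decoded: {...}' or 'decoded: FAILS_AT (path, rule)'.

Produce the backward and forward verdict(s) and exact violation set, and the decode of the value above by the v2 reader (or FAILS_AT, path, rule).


backward: COMPATIBLE []; forward: COMPATIBLE []; decoded: {"signature": 0x1A2B, "factor": null, "zip": 12, "weight": -2.5, "score": null, "quantity": null}

each type pair in Order: writer, then reader
backward analysis of Order with v2 as reader and v1 as writer:
  bytes -> bytes, writer required: signature aligns to signature
  factor: no writer-side match
  int64 -> int64, writer required: zip aligns to zip
  float32 -> float32, writer optional: weight aligns to weight
  float64 -> float64, writer optional: score aligns to latitude
  int64 -> int64, writer optional: quantity aligns to quantity
  writer field balance has no reader counterpart
  => backward: COMPATIBLE
forward analysis of Order with v1 as reader and v2 as writer:
  bytes -> bytes, writer required: signature aligns to signature
  balance: no writer-side match
  int64 -> int64, writer required: zip aligns to zip
  float32 -> float32, writer optional: weight aligns to weight
  latitude: no writer-side match
  int64 -> int64, writer optional: quantity aligns to quantity
  writer field factor has no reader counterpart
  writer field score has no reader counterpart
  => forward: COMPATIBLE
decode walk for Order under reader schema v2:
  signature := 0x1A2B
  factor := null (not supplied -> null)
  zip := 12
  weight := -2.5
  score := null (not supplied -> null)
  quantity := null (not supplied -> null)
  writer balance: unmatched, discarded
  => decoded: {"signature": 0x1A2B, "factor": null, "zip": 12, "weight": -2.5, "score": null, "quantity": null}


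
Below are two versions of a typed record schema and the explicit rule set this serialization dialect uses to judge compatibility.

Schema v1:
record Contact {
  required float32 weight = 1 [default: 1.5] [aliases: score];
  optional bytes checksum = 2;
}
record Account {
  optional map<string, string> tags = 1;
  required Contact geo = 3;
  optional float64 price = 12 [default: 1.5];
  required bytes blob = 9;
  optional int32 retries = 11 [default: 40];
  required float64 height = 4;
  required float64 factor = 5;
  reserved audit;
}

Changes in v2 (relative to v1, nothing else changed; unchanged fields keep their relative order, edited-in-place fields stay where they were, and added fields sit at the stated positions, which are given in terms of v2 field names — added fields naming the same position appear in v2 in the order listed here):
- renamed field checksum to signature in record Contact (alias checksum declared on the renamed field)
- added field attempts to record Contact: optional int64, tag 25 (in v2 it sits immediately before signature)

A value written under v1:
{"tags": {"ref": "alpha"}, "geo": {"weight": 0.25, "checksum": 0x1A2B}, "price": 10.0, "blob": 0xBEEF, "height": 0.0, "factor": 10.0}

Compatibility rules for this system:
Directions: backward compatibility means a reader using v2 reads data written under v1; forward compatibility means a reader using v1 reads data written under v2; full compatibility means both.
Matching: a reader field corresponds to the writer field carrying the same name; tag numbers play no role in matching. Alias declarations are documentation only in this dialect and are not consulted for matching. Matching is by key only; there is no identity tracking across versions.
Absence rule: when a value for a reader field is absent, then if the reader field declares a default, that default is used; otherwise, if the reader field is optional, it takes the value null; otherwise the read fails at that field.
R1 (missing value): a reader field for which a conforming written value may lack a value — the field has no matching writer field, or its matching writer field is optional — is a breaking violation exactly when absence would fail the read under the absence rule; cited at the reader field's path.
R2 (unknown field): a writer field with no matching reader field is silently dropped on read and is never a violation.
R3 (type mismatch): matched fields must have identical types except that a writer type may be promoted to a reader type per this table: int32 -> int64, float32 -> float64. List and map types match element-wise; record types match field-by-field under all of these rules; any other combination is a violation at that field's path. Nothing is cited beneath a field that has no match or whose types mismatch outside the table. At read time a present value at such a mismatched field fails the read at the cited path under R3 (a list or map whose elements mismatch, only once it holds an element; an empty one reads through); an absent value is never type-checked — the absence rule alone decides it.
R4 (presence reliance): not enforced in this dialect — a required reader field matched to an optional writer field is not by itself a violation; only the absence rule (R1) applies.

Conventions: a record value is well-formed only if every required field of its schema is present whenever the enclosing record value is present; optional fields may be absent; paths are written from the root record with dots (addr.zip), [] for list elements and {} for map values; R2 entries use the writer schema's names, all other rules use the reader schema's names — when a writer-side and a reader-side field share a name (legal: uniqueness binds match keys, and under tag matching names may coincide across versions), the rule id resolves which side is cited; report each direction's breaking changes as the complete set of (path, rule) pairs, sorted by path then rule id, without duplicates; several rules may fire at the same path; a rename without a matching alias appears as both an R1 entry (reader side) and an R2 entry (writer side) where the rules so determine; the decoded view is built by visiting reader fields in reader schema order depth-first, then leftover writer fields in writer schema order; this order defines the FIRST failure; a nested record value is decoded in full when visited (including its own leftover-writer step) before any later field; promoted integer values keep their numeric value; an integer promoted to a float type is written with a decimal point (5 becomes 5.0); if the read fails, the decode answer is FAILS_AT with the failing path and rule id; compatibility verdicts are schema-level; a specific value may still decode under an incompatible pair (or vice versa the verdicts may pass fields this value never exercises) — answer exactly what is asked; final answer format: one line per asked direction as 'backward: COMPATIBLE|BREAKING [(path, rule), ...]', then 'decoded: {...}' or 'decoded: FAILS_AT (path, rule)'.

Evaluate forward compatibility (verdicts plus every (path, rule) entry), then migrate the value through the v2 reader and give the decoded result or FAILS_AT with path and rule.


forward: COMPATIBLE []; decoded: {"tags": {"ref": "alpha"}, "geo": {"weight": 0.25, "attempts": null, "signature": null}, "price": 10.0, "blob": 0xBEEF, "retries": 40, "height": 0.0, "factor": 10.0}

arrows below run writer -> reader for Account
checking forward for Account: reader v1 against writer v2:
  tags: paired with writer tags (map<string, string> -> map<string, string>; writer optional)
  geo: paired with writer geo (Contact -> Contact; writer required)
  price: paired with writer price (float64 -> float64; writer optional)
  blob: paired with writer blob (bytes -> bytes; writer required)
  retries: paired with writer retries (int32 -> int32; writer optional)
  height: paired with writer height (float64 -> float64; writer required)
  factor: paired with writer factor (float64 -> float64; writer required)
  geo.weight: paired with writer geo.weight (float32 -> float32; writer required)
  geo.checksum: no writer match
  leftover writer field: geo.attempts
  leftover writer field: geo.signature
  nothing fires on Account: forward is COMPATIBLE
decode (reader v2):
  tags := {"ref": "alpha"}
  geo.weight := 0.25
  geo.attempts := null (absent, optional -> null)
  geo.signature := null (absent, optional -> null)
  writer geo.checksum: unknown -> dropped
  price := 10.0
  blob := 0xBEEF
  retries := 40 (absent -> default)
  height := 0.0
  factor := 10.0
  => decoded: {"tags": {"ref": "alpha"}, "geo": {"weight": 0.25, "attempts": null, "signature": null}, "price": 10.0, "blob": 0xBEEF, "retries": 40, "height": 0.0, "factor": 10.0}


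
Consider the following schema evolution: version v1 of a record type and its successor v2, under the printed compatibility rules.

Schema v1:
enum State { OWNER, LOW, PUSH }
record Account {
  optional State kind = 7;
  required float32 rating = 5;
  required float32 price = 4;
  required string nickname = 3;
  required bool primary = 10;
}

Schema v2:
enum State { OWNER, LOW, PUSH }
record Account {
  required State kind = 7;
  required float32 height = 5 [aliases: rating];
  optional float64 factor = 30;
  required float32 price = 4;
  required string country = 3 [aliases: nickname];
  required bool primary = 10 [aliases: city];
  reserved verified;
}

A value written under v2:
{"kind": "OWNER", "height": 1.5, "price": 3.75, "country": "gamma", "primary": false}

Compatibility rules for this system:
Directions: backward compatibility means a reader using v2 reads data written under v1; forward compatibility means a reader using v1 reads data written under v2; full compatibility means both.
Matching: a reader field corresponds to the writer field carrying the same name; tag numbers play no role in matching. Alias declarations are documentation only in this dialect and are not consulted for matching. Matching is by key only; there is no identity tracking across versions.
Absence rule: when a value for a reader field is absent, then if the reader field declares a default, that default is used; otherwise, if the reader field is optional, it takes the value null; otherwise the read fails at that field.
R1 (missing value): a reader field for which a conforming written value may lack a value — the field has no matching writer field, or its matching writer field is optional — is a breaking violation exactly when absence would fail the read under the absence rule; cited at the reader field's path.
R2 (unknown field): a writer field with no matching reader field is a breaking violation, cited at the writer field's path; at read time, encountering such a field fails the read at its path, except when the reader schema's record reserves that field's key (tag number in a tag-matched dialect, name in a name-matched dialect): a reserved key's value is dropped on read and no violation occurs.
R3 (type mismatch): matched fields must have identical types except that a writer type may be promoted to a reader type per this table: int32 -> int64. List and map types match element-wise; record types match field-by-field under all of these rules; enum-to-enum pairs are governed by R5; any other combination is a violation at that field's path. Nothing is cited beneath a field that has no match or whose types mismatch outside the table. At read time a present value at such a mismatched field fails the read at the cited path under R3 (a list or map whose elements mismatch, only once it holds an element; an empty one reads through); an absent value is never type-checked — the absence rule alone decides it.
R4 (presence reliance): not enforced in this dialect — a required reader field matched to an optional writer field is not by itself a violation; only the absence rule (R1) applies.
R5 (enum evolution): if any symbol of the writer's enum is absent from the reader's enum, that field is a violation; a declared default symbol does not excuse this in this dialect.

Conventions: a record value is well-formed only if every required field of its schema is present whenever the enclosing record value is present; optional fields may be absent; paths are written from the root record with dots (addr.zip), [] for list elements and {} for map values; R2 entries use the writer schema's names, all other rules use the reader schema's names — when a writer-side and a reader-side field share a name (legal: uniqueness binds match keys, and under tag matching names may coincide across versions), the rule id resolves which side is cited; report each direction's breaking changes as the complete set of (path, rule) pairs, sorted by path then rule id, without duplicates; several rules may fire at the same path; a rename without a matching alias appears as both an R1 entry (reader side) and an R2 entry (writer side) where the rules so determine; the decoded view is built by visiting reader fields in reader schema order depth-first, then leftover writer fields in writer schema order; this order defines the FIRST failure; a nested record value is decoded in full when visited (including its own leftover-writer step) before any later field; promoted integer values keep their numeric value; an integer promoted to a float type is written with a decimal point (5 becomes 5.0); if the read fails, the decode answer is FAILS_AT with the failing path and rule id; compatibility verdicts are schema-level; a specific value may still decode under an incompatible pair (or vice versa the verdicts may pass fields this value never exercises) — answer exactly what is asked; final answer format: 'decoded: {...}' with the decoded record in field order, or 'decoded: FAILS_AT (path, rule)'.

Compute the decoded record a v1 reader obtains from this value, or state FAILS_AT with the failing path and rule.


in Account below, arrows point writer -> reader
decode walk for Account under reader schema v1:
  kind := "OWNER"
  read fails at rating under R1 (no fill)
  => FAILS_AT (rating, R1)
diffs on Account not affecting the asked answer:
  field kind in record Account: optional changed to required -> schema-level compatibility only; this Account value's decode is unchanged
  added field factor to record Account: optional float64, tag 30 (in v2 it sits immediately before price) -> schema-level compatibility only; this Account value's decode is unchanged
  renamed field nickname to country in record Account (alias nickname declared on the renamed field) -> schema-level compatibility only; this Account value's decode is unchanged

decoded: FAILS_AT (rating, R1)


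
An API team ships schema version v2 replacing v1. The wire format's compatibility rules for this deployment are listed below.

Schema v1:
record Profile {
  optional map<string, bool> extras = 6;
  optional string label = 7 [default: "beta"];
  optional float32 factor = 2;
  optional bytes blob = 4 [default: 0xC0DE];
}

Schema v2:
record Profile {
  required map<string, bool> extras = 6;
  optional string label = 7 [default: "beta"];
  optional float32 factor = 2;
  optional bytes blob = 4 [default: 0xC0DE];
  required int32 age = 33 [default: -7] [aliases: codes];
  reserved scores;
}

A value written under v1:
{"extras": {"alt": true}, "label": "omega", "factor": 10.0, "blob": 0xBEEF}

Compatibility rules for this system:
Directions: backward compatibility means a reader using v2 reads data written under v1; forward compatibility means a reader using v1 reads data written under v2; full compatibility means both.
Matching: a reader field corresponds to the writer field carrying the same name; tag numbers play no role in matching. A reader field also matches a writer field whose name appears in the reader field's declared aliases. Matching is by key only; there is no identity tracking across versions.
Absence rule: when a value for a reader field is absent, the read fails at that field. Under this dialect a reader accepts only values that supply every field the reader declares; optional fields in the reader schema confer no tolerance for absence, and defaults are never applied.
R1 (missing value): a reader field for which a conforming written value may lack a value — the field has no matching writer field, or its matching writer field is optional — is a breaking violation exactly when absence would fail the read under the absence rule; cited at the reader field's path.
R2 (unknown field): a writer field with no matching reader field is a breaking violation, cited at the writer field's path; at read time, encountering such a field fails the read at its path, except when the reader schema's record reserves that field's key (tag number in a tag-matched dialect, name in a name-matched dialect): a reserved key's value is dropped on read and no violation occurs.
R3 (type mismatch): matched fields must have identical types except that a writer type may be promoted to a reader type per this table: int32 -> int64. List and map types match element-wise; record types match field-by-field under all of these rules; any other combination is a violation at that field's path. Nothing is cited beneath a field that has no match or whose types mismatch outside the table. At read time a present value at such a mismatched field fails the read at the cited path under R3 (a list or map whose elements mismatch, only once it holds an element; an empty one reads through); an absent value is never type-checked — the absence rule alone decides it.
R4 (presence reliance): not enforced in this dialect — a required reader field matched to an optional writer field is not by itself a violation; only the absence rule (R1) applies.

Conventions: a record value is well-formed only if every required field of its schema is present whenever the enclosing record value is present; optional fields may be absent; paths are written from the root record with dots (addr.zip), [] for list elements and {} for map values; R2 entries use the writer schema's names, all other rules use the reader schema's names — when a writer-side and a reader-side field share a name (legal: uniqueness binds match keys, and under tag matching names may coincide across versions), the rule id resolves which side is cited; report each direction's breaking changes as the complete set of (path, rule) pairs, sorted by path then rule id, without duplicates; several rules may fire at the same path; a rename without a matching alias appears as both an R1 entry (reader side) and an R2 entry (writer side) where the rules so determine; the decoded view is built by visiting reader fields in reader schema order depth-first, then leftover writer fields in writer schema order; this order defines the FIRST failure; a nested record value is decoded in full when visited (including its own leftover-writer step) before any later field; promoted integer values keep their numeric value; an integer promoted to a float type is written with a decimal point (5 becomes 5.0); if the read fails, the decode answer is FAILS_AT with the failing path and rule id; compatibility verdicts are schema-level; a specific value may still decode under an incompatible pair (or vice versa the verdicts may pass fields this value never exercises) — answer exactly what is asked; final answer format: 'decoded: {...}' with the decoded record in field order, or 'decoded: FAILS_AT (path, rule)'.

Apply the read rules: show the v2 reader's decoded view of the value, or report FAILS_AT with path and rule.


each type pair in Profile: writer, then reader
decode walk for Profile under reader schema v2:
  extras := {"alt": true}
  label := "omega"
  factor := 10.0
  blob := 0xBEEF
  read fails at age under R1 (no fill)
  => FAILS_AT (age, R1)
ruling out the remaining Profile differences:
  field extras in record Profile: optional changed to required -> a verdict-level change on Profile — the shown value reads the same

decoded: FAILS_AT (age, R1)
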